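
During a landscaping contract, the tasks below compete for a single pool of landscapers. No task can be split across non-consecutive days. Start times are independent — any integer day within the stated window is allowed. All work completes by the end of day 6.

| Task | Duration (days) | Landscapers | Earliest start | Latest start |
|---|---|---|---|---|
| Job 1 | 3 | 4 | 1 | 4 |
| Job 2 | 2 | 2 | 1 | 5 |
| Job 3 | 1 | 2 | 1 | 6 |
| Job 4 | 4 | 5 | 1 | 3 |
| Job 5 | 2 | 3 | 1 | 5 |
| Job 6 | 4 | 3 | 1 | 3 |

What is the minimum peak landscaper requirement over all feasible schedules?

Early-start (Job 1@1, Job 2@1, Job 3@1, Job 4@1, Job 5@1, Job 6@1) gives peak 19: d1:19  d2:17  d3:12  d4:8  d5:0  d6:0.
Shift Job 4→2, Job 5→4, Job 6→3.
Schedule Job 1@1, Job 2@1, Job 3@1, Job 4@2, Job 5@4, Job 6@3: d1:8  d2:11  d3:12  d4:11  d5:11  d6:3 — peak 12.

12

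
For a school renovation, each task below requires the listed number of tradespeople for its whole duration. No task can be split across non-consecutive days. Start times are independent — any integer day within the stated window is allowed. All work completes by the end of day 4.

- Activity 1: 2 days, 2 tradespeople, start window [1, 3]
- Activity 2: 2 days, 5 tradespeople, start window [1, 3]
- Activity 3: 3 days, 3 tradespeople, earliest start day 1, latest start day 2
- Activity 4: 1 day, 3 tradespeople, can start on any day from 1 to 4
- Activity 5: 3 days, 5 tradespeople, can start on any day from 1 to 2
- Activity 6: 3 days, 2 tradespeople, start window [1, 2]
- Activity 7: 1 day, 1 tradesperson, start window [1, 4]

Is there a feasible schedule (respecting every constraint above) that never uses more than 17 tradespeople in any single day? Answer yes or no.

Schedule Activity 1@1, Activity 2@3, Activity 3@1, Activity 4@1, Activity 5@1, Activity 6@1, Activity 7@2: d1:15  d2:13  d3:15  d4:5 — peak 15 ≤ 17.

yes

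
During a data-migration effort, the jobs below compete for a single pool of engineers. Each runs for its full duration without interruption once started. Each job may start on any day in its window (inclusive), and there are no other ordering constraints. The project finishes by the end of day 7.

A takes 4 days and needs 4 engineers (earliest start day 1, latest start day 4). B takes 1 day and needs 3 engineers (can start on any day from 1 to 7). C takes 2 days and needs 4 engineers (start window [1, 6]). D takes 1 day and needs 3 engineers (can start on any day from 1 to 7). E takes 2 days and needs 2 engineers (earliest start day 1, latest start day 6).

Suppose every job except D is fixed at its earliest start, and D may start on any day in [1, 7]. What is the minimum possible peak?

13

D@1: d1:16  d2:10  d3:4  d4:4  d5:0  d6:0  d7:0 → peak 16
D@2: d1:13  d2:13  d3:4  d4:4  d5:0  d6:0  d7:0 → peak 13
D@3: d1:13  d2:10  d3:7  d4:4  d5:0  d6:0  d7:0 → peak 13
D@4: d1:13  d2:10  d3:4  d4:7  d5:0  d6:0  d7:0 → peak 13
D@5: d1:13  d2:10  d3:4  d4:4  d5:3  d6:0  d7:0 → peak 13
D@6: d1:13  d2:10  d3:4  d4:4  d5:0  d6:3  d7:0 → peak 13
D@7: d1:13  d2:10  d3:4  d4:4  d5:0  d6:0  d7:3 → peak 13
Best is D@2, peak 13.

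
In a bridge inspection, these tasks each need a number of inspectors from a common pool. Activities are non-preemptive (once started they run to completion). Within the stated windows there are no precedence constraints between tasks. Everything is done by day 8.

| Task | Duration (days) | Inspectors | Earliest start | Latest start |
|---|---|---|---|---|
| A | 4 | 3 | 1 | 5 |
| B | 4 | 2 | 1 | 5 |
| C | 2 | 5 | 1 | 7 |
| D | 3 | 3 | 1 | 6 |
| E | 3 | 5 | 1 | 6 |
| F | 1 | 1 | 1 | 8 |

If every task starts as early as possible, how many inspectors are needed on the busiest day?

Early-start schedule: A@1, B@1, C@1, D@1, E@1, F@1.
Load per day: day 1: 19, day 2: 18, day 3: 13, day 4: 5, day 5: 0, day 6: 0, day 7: 0, day 8: 0.
Peak is 19.

19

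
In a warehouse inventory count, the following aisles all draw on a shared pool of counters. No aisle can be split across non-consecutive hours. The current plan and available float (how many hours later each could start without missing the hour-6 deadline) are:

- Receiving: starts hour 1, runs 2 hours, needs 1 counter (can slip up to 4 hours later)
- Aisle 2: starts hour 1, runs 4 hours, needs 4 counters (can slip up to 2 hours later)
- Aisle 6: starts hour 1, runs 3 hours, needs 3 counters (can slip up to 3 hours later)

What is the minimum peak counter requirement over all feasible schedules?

7

Early-start (Receiving@1, Aisle 2@1, Aisle 6@1) gives peak 8: h1:8  h2:8  h3:7  h4:4  h5:0  h6:0.
Shift Aisle 6→3.
Schedule Receiving@1, Aisle 2@1, Aisle 6@3: h1:5  h2:5  h3:7  h4:7  h5:3  h6:0 — peak 7.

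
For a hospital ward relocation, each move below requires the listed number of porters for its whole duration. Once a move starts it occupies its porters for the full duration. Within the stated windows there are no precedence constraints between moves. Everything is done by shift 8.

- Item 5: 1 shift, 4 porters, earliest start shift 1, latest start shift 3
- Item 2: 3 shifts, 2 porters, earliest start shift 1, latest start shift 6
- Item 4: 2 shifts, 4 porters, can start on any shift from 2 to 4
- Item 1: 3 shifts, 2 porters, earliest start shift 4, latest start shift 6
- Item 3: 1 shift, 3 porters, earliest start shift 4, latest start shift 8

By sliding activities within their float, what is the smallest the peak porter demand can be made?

4

Early-start (Item 5@1, Item 2@1, Item 4@2, Item 1@4, Item 3@4) gives peak 6: s1:6  s2:6  s3:6  s4:5  s5:2  s6:2  s7:0  s8:0.
Shift Item 2→4, Item 3→7.
Schedule Item 5@1, Item 2@4, Item 4@2, Item 1@4, Item 3@7: s1:4  s2:4  s3:4  s4:4  s5:4  s6:4  s7:3  s8:0 — peak 4.
Total porter-shifts = 27 over 8 shifts ⇒ peak ≥ ⌈27/8⌉ = 4, so 4 is optimal.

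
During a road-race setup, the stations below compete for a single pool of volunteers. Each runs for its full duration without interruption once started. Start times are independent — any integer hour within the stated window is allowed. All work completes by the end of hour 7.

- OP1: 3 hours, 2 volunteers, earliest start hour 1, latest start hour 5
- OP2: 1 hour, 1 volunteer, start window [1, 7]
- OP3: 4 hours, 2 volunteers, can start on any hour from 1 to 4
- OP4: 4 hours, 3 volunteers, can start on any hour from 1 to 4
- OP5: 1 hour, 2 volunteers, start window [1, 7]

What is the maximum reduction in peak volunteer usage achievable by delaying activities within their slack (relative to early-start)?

5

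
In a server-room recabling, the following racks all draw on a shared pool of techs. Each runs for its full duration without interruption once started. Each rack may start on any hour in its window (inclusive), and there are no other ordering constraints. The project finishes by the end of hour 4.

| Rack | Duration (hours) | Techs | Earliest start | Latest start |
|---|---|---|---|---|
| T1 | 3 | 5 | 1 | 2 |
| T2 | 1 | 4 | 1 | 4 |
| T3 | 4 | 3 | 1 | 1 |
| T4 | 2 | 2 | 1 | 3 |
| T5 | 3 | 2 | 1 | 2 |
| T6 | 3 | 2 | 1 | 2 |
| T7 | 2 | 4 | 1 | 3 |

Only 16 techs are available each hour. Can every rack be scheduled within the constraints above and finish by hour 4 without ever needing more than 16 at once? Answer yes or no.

yes

Schedule T1@1, T2@1, T3@1, T4@1, T5@1, T6@2, T7@3: h1:16  h2:14  h3:16  h4:9 — peak 16 ≤ 16.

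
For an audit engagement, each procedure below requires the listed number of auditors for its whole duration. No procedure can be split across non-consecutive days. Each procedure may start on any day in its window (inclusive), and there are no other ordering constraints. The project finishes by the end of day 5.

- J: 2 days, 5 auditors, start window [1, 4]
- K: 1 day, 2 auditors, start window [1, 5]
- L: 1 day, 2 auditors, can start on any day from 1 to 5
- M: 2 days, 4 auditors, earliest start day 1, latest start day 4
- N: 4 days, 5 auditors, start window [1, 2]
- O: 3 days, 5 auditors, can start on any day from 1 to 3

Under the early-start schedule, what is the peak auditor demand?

23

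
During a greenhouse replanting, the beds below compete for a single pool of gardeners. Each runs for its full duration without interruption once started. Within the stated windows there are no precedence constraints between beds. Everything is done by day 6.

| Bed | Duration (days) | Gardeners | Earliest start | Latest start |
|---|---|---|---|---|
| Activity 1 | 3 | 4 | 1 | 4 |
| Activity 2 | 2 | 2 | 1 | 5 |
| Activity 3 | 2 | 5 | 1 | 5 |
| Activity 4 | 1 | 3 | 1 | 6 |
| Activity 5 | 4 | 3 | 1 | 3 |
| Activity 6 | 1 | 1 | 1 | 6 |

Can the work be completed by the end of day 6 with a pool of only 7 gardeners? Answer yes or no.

yes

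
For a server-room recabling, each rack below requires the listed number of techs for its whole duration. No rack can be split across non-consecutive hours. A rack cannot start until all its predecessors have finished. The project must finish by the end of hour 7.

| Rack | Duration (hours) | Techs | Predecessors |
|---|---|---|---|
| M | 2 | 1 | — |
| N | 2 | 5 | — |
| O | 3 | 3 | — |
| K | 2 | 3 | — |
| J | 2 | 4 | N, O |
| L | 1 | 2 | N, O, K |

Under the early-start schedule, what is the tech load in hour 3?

3

At early start, hour 3 has: O.
Demand: 3 = 3.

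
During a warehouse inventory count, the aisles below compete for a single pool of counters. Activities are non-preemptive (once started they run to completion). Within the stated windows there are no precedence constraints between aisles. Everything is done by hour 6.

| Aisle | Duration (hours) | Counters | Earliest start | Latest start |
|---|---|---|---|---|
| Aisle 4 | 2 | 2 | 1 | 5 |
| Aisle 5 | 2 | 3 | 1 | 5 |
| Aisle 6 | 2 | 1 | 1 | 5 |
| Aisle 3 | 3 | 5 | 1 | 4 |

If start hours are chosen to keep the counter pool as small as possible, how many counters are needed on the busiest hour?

6

Early-start (Aisle 4@1, Aisle 5@1, Aisle 6@1, Aisle 3@1) gives peak 11: h1:11  h2:11  h3:5  h4:0  h5:0  h6:0.
Shift Aisle 3→3.
Schedule Aisle 4@1, Aisle 5@1, Aisle 6@1, Aisle 3@3: h1:6  h2:6  h3:5  h4:5  h5:5  h6:0 — peak 6.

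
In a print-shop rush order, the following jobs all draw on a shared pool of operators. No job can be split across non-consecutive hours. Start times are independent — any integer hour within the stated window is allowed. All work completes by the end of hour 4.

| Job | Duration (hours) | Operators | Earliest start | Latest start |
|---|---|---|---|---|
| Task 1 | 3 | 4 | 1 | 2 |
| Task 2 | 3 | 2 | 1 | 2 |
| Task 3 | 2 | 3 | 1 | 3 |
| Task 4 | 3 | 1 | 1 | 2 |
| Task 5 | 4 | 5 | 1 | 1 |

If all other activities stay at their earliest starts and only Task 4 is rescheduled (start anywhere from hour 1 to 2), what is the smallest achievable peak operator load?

Task 4@1: h1:15  h2:15  h3:12  h4:5 → peak 15
Task 4@2: h1:14  h2:15  h3:12  h4:6 → peak 15
Best is Task 4@1, peak 15.

15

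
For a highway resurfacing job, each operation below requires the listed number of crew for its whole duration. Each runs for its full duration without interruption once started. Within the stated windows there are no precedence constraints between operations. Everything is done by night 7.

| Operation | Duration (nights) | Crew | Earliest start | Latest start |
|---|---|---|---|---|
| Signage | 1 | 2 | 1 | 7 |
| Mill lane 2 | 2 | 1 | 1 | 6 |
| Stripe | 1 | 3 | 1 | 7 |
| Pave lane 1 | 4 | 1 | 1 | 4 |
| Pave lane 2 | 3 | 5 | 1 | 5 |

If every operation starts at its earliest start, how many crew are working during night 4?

1

At early start, night 4 has: Pave lane 1.
Demand: 1 = 1.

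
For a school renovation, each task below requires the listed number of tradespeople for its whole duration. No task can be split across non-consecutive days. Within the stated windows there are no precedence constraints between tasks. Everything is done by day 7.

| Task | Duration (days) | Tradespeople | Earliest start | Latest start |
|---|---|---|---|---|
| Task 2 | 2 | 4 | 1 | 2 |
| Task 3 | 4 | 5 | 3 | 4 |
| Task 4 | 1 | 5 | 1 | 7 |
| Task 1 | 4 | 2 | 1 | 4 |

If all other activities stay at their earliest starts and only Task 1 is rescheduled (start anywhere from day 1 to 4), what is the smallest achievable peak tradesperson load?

9

Task 1@1: d1:11  d2:6  d3:7  d4:7  d5:5  d6:5  d7:0 → peak 11
Task 1@2: d1:9  d2:6  d3:7  d4:7  d5:7  d6:5  d7:0 → peak 9
Task 1@3: d1:9  d2:4  d3:7  d4:7  d5:7  d6:7  d7:0 → peak 9
Task 1@4: d1:9  d2:4  d3:5  d4:7  d5:7  d6:7  d7:2 → peak 9
Best is Task 1@2, peak 9.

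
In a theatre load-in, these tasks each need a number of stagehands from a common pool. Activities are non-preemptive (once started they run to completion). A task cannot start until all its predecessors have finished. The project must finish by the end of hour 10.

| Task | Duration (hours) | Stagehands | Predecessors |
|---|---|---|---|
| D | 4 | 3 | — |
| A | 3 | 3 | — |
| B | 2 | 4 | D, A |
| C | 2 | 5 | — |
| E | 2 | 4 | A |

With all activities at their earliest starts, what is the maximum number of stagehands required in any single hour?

11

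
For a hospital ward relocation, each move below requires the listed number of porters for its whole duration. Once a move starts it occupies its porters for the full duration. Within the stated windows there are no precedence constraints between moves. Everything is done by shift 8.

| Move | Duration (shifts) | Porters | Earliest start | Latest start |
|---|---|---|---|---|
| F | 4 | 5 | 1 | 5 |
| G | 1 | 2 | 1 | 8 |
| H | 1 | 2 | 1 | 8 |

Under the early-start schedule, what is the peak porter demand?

Early-start schedule: F@1, G@1, H@1.
Load per shift: shift 1: 9, shift 2: 5, shift 3: 5, shift 4: 5, shift 5: 0, shift 6: 0, shift 7: 0, shift 8: 0.
Peak is 9.

9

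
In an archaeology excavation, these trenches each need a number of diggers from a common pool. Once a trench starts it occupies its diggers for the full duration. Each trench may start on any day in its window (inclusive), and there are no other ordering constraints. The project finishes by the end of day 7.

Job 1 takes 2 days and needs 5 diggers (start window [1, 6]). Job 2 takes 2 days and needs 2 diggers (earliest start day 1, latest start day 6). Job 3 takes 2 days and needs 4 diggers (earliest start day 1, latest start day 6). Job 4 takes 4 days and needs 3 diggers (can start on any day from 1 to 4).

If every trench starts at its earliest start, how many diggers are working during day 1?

At early start, day 1 has: Job 1, Job 2, Job 3, Job 4.
Demand: 5 + 2 + 4 + 3 = 14.

14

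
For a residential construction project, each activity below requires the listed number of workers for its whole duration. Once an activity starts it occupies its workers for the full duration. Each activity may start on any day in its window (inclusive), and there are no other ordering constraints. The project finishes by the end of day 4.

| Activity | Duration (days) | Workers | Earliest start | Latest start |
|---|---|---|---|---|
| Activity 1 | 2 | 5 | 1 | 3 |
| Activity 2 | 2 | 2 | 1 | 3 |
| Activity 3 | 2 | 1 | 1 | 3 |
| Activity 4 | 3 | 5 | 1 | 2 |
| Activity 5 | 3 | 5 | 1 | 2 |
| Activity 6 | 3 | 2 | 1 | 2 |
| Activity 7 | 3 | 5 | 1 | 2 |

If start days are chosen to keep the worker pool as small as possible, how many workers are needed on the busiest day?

22

Early-start (Activity 1@1, Activity 2@1, Activity 3@1, Activity 4@1, Activity 5@1, Activity 6@1, Activity 7@1) gives peak 25: d1:25  d2:25  d3:17  d4:0.
Shift Activity 2→3, Activity 3→3.
Schedule Activity 1@1, Activity 2@3, Activity 3@3, Activity 4@1, Activity 5@1, Activity 6@1, Activity 7@1: d1:22  d2:22  d3:20  d4:3 — peak 22.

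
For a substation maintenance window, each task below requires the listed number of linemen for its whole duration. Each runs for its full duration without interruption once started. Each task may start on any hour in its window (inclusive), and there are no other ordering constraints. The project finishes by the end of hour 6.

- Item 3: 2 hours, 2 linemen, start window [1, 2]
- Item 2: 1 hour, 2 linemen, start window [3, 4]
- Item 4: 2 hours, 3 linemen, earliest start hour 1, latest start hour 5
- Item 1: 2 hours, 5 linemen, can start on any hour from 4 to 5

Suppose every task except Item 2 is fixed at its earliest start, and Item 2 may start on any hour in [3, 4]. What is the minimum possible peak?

Item 2@3: h1:5  h2:5  h3:2  h4:5  h5:5  h6:0 → peak 5
Item 2@4: h1:5  h2:5  h3:0  h4:7  h5:5  h6:0 → peak 7
Best is Item 2@3, peak 5.

5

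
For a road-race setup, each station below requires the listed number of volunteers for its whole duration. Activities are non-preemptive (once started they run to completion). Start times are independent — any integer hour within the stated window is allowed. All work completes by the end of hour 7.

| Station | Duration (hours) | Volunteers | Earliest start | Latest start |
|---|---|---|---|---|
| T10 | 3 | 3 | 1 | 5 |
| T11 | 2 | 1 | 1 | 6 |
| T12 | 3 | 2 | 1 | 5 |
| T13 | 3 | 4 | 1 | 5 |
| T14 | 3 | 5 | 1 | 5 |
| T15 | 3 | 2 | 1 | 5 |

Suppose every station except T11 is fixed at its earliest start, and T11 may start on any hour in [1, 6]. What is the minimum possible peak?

T11@1: h1:17  h2:17  h3:16  h4:0  h5:0  h6:0  h7:0 → peak 17
T11@2: h1:16  h2:17  h3:17  h4:0  h5:0  h6:0  h7:0 → peak 17
T11@3: h1:16  h2:16  h3:17  h4:1  h5:0  h6:0  h7:0 → peak 17
T11@4: h1:16  h2:16  h3:16  h4:1  h5:1  h6:0  h7:0 → peak 16
T11@5: h1:16  h2:16  h3:16  h4:0  h5:1  h6:1  h7:0 → peak 16
T11@6: h1:16  h2:16  h3:16  h4:0  h5:0  h6:1  h7:1 → peak 16
Best is T11@4, peak 16.

16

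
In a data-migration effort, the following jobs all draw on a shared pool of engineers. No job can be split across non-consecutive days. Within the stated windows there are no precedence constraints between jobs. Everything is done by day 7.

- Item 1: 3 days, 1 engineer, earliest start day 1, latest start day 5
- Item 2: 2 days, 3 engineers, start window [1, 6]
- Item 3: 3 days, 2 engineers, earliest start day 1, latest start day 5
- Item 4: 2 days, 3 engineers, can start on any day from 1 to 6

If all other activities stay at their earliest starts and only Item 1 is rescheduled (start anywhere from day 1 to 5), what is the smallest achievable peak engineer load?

8

Item 1@1: d1:9  d2:9  d3:3  d4:0  d5:0  d6:0  d7:0 → peak 9
Item 1@2: d1:8  d2:9  d3:3  d4:1  d5:0  d6:0  d7:0 → peak 9
Item 1@3: d1:8  d2:8  d3:3  d4:1  d5:1  d6:0  d7:0 → peak 8
Item 1@4: d1:8  d2:8  d3:2  d4:1  d5:1  d6:1  d7:0 → peak 8
Item 1@5: d1:8  d2:8  d3:2  d4:0  d5:1  d6:1  d7:1 → peak 8
Best is Item 1@3, peak 8.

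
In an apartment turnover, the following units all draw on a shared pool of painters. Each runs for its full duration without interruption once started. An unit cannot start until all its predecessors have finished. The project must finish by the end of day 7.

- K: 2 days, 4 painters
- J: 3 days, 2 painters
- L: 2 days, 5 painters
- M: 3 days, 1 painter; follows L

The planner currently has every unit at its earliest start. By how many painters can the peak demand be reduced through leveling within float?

6

Early-start peak: d1:11  d2:11  d3:3  d4:1  d5:1  d6:0  d7:0 ⇒ 11.
Leveled (K@1, J@5, L@3, M@5): d1:4  d2:4  d3:5  d4:5  d5:3  d6:3  d7:3 ⇒ 5.
Reduction 11 − 5 = 6.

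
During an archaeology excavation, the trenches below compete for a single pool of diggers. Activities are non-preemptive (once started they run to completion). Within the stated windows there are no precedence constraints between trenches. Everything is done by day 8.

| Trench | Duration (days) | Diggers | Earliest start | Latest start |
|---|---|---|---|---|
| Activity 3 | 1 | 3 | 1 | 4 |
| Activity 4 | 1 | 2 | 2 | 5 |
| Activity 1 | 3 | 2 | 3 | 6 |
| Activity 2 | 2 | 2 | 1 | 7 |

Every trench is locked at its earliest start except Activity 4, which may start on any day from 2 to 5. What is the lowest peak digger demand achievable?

5

Activity 4@2: d1:5  d2:4  d3:2  d4:2  d5:2  d6:0  d7:0  d8:0 → peak 5
Activity 4@3: d1:5  d2:2  d3:4  d4:2  d5:2  d6:0  d7:0  d8:0 → peak 5
Activity 4@4: d1:5  d2:2  d3:2  d4:4  d5:2  d6:0  d7:0  d8:0 → peak 5
Activity 4@5: d1:5  d2:2  d3:2  d4:2  d5:4  d6:0  d7:0  d8:0 → peak 5
Best is Activity 4@2, peak 5.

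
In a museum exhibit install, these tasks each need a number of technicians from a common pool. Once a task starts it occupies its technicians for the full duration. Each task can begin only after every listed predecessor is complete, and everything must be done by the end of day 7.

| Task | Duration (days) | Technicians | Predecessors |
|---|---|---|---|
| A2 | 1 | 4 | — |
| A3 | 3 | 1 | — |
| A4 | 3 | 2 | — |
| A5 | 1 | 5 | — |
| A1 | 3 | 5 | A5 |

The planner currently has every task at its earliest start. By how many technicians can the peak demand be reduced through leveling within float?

Early-start peak: d1:12  d2:8  d3:8  d4:5  d5:0  d6:0  d7:0 ⇒ 12.
Leveled (A2@1, A3@2, A4@1, A5@4, A1@5): d1:6  d2:3  d3:3  d4:6  d5:5  d6:5  d7:5 ⇒ 6.
Reduction 12 − 6 = 6.

6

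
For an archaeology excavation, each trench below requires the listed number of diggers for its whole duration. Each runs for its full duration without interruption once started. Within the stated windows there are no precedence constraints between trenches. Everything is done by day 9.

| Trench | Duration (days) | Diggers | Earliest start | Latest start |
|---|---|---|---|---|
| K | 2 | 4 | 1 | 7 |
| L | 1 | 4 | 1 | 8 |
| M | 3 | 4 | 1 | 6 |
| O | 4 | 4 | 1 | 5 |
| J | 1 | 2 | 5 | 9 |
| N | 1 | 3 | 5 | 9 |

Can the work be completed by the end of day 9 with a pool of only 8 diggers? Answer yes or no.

yes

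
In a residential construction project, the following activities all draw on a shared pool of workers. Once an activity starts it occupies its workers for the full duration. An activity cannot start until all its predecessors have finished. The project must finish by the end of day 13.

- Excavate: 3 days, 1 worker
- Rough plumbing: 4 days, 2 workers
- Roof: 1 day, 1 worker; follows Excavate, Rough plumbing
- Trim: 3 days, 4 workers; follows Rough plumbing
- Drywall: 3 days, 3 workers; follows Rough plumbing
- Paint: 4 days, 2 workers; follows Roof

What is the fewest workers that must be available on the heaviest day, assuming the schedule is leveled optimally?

Early-start (Excavate@1, Rough plumbing@1, Roof@5, Trim@5, Drywall@5, Paint@6) gives peak 9: d1:3  d2:3  d3:3  d4:2  d5:8  d6:9  d7:9  d8:2  d9:2  d10:0  d11:0  d12:0  d13:0.
Shift Drywall→8, Paint→8.
Schedule Excavate@1, Rough plumbing@1, Roof@5, Trim@5, Drywall@8, Paint@8: d1:3  d2:3  d3:3  d4:2  d5:5  d6:4  d7:4  d8:5  d9:5  d10:5  d11:2  d12:0  d13:0 — peak 5.

5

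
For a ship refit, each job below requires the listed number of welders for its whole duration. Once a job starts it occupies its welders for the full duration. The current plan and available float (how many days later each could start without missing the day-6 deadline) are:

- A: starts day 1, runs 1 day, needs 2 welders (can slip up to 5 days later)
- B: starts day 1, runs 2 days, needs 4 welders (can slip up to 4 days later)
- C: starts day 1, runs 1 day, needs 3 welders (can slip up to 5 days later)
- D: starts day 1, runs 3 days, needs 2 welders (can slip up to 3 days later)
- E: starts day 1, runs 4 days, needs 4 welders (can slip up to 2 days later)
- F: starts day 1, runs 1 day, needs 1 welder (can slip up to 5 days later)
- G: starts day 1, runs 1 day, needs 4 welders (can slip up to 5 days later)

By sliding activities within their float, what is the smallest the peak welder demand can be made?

8

Early-start (A@1, B@1, C@1, D@1, E@1, F@1, G@1) gives peak 20: d1:20  d2:10  d3:6  d4:4  d5:0  d6:0.
Shift C→2, D→3, E→3, G→6.
Schedule A@1, B@1, C@2, D@3, E@3, F@1, G@6: d1:7  d2:7  d3:6  d4:6  d5:6  d6:8 — peak 8.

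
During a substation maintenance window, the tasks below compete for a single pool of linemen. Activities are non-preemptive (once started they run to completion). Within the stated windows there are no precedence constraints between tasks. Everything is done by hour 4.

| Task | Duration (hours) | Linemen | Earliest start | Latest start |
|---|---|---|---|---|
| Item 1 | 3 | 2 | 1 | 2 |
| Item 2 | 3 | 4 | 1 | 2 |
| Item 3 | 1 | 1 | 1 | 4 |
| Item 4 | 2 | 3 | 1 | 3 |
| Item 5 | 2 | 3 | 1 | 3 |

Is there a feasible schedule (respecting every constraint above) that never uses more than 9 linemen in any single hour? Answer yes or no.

Schedule Item 1@1, Item 2@1, Item 3@4, Item 4@1, Item 5@3: h1:9  h2:9  h3:9  h4:4 — peak 9 ≤ 9.

yes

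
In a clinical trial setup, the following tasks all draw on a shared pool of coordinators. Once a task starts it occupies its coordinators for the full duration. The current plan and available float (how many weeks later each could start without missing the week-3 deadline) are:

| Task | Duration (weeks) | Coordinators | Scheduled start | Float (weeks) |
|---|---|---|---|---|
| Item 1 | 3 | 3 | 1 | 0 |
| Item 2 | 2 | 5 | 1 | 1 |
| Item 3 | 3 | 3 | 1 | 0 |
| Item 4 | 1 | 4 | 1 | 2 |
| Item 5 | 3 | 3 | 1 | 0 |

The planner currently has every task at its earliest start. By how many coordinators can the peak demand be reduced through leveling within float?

Early-start peak: w1:18  w2:14  w3:9 ⇒ 18.
Leveled (Item 1@1, Item 2@1, Item 3@1, Item 4@3, Item 5@1): w1:14  w2:14  w3:13 ⇒ 14.
Reduction 18 − 14 = 4.

4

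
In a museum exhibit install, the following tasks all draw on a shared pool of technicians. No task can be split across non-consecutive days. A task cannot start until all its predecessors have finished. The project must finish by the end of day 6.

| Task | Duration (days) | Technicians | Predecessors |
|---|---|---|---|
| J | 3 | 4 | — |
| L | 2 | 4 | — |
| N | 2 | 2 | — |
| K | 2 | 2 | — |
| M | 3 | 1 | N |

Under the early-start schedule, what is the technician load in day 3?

At early start, day 3 has: J, M.
Demand: 4 + 1 = 5.

5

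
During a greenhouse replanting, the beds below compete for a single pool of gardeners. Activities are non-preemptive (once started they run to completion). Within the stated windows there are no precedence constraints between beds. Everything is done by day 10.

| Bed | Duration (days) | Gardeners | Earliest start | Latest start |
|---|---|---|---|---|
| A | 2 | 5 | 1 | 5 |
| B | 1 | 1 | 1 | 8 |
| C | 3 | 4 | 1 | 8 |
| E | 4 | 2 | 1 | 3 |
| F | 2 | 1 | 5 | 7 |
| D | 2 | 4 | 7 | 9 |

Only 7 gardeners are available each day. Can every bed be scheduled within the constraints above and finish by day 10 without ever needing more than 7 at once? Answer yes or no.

yes

Schedule A@1, B@1, C@3, E@3, F@6, D@7: d1:6  d2:5  d3:6  d4:6  d5:6  d6:3  d7:5  d8:4  d9:0  d10:0 — peak 6 ≤ 7.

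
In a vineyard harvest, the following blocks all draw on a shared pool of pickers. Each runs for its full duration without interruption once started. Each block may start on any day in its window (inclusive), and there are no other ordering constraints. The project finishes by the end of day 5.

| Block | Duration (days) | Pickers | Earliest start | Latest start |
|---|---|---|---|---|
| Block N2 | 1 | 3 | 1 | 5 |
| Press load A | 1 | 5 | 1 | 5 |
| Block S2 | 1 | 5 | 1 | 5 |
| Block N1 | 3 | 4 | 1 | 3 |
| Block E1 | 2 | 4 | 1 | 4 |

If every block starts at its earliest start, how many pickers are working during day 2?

8

At early start, day 2 has: Block N1, Block E1.
Demand: 4 + 4 = 8.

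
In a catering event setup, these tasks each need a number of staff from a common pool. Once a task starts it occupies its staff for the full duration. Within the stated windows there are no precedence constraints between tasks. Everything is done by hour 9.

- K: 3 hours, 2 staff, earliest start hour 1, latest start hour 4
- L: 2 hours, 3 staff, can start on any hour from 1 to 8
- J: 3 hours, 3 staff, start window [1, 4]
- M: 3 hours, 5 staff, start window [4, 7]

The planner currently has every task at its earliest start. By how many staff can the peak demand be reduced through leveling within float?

3

Early-start peak: h1:8  h2:8  h3:5  h4:5  h5:5  h6:5  h7:0  h8:0  h9:0 ⇒ 8.
Leveled (K@1, L@1, J@3, M@6): h1:5  h2:5  h3:5  h4:3  h5:3  h6:5  h7:5  h8:5  h9:0 ⇒ 5.
Reduction 8 − 5 = 3.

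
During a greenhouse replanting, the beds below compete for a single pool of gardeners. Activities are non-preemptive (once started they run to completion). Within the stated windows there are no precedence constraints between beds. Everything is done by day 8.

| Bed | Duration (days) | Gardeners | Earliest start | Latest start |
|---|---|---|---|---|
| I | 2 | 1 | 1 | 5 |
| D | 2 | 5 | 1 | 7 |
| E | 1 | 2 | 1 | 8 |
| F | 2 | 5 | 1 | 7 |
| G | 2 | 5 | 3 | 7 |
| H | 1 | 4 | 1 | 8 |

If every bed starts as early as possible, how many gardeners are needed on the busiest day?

17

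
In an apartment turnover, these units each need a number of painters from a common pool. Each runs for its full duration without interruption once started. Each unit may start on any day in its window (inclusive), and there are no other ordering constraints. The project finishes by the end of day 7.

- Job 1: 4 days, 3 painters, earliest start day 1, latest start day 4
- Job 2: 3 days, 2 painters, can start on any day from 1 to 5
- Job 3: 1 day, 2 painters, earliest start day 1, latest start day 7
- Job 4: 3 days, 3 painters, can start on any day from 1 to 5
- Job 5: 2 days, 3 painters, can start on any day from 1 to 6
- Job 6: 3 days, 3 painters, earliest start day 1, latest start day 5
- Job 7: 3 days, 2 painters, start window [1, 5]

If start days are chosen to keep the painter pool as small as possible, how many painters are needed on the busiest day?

Early-start (Job 1@1, Job 2@1, Job 3@1, Job 4@1, Job 5@1, Job 6@1, Job 7@1) gives peak 18: d1:18  d2:16  d3:13  d4:3  d5:0  d6:0  d7:0.
Shift Job 4→2, Job 5→5, Job 6→5, Job 7→4.
Schedule Job 1@1, Job 2@1, Job 3@1, Job 4@2, Job 5@5, Job 6@5, Job 7@4: d1:7  d2:8  d3:8  d4:8  d5:8  d6:8  d7:3 — peak 8.
Total painter-days = 50 over 7 days ⇒ peak ≥ ⌈50/7⌉ = 8, so 8 is optimal.

8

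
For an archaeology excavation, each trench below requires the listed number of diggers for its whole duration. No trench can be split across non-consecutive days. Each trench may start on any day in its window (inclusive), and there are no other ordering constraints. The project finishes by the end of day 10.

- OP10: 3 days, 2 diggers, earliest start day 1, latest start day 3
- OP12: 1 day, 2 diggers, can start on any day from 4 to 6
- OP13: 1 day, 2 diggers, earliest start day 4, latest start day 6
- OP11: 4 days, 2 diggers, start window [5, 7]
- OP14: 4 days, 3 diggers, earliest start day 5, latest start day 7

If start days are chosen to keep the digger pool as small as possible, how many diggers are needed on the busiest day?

5

Schedule OP10@1, OP12@4, OP13@4, OP11@5, OP14@5: d1:2  d2:2  d3:2  d4:4  d5:5  d6:5  d7:5  d8:5  d9:0  d10:0 — peak 5.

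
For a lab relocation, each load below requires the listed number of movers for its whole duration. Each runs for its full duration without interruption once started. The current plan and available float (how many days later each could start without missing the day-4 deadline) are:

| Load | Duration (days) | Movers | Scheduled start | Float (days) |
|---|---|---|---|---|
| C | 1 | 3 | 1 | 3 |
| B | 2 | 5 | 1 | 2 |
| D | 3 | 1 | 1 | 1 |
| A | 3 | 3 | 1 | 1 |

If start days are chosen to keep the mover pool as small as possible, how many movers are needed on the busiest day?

9

Early-start (C@1, B@1, D@1, A@1) gives peak 12: d1:12  d2:9  d3:4  d4:0.
Shift A→2.
Schedule C@1, B@1, D@1, A@2: d1:9  d2:9  d3:4  d4:3 — peak 9.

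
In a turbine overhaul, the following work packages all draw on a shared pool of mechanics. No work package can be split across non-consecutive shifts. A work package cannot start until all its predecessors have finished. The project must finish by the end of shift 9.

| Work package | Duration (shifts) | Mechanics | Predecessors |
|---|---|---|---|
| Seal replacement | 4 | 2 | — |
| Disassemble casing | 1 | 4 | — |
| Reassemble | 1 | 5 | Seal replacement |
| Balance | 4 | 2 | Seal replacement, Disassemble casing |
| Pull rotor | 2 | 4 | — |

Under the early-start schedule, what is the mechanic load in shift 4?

At early start, shift 4 has: Seal replacement.
Demand: 2 = 2.

2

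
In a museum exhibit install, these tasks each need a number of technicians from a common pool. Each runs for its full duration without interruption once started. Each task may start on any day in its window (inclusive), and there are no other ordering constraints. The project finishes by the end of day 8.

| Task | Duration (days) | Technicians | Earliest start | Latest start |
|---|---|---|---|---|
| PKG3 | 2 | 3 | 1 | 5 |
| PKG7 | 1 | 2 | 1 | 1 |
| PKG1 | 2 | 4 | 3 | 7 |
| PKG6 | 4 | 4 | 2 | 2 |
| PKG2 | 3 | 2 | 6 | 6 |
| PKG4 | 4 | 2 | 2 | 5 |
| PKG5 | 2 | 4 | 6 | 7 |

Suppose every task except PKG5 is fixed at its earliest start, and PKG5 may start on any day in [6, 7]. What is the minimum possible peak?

10

PKG5@6: d1:5  d2:9  d3:10  d4:10  d5:6  d6:6  d7:6  d8:2 → peak 10
PKG5@7: d1:5  d2:9  d3:10  d4:10  d5:6  d6:2  d7:6  d8:6 → peak 10
Best is PKG5@6, peak 10.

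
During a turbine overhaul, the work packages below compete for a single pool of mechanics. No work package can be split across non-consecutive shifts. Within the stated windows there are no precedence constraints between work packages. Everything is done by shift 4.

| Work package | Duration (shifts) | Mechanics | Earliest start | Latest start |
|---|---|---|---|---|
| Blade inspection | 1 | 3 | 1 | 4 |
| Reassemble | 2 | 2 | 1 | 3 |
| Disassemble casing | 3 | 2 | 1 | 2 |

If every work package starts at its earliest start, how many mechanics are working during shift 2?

4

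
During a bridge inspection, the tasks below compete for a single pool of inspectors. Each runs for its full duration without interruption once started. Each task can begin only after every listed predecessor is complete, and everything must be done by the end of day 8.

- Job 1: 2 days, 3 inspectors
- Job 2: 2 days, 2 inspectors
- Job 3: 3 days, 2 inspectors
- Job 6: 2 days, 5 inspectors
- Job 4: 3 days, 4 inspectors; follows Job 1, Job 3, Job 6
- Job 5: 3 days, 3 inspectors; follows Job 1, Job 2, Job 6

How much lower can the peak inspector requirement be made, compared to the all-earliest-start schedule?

Early-start peak: d1:12  d2:12  d3:5  d4:7  d5:7  d6:4  d7:0  d8:0 ⇒ 12.
Leveled (Job 1@1, Job 2@1, Job 3@1, Job 6@3, Job 4@5, Job 5@5): d1:7  d2:7  d3:7  d4:5  d5:7  d6:7  d7:7  d8:0 ⇒ 7.
Reduction 12 − 7 = 5.

5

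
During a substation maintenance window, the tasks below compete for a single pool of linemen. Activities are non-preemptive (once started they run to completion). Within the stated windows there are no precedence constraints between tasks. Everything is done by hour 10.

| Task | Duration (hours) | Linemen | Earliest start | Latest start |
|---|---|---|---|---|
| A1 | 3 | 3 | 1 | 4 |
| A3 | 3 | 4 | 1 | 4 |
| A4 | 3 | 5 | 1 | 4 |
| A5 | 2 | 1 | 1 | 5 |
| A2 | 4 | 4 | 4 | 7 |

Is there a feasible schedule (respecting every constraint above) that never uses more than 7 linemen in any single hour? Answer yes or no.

yes

Schedule A1@1, A3@1, A4@4, A5@4, A2@7: h1:7  h2:7  h3:7  h4:6  h5:6  h6:5  h7:4  h8:4  h9:4  h10:4 — peak 7 ≤ 7.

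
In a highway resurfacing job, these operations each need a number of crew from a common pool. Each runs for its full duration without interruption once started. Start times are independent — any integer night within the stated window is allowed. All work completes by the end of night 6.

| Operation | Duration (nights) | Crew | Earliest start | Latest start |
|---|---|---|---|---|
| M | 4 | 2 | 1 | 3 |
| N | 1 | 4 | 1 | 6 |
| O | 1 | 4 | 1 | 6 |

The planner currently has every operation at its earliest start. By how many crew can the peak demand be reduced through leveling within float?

Early-start peak: n1:10  n2:2  n3:2  n4:2  n5:0  n6:0 ⇒ 10.
Leveled (M@1, N@5, O@6): n1:2  n2:2  n3:2  n4:2  n5:4  n6:4 ⇒ 4.
Reduction 10 − 4 = 6.

6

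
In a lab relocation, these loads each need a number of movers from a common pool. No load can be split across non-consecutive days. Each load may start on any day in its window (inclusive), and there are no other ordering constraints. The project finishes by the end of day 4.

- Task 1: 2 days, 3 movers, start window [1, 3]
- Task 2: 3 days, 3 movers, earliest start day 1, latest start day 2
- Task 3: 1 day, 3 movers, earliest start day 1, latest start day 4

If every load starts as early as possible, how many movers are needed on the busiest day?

9

Early-start schedule: Task 1@1, Task 2@1, Task 3@1.
Load per day: day 1: 9, day 2: 6, day 3: 3, day 4: 0.
Peak is 9.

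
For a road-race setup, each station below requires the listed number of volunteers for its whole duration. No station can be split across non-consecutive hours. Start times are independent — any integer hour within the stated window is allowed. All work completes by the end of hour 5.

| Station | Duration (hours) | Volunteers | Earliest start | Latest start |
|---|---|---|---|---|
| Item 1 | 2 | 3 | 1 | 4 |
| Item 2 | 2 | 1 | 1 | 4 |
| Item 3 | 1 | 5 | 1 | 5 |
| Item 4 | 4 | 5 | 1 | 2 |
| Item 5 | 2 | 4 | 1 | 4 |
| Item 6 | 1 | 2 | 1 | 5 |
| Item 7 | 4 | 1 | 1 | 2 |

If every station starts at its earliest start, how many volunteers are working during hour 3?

At early start, hour 3 has: Item 4, Item 7.
Demand: 5 + 1 = 6.

6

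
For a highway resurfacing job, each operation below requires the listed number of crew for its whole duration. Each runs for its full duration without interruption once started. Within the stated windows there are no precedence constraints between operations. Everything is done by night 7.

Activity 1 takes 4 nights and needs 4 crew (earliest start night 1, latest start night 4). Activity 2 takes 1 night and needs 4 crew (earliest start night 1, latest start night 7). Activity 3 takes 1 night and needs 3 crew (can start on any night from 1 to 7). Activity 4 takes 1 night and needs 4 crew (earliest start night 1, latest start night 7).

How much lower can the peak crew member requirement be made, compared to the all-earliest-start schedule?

11

Early-start peak: n1:15  n2:4  n3:4  n4:4  n5:0  n6:0  n7:0 ⇒ 15.
Leveled (Activity 1@1, Activity 2@5, Activity 3@6, Activity 4@7): n1:4  n2:4  n3:4  n4:4  n5:4  n6:3  n7:4 ⇒ 4.
Reduction 15 − 4 = 11.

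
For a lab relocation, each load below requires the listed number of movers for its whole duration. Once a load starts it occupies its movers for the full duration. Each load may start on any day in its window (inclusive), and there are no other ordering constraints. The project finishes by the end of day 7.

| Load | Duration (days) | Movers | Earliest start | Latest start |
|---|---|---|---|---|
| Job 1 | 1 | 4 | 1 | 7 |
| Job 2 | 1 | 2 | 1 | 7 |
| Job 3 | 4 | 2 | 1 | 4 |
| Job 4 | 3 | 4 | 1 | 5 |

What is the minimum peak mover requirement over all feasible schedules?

6

Early-start (Job 1@1, Job 2@1, Job 3@1, Job 4@1) gives peak 12: d1:12  d2:6  d3:6  d4:2  d5:0  d6:0  d7:0.
Shift Job 3→2, Job 4→2.
Schedule Job 1@1, Job 2@1, Job 3@2, Job 4@2: d1:6  d2:6  d3:6  d4:6  d5:2  d6:0  d7:0 — peak 6.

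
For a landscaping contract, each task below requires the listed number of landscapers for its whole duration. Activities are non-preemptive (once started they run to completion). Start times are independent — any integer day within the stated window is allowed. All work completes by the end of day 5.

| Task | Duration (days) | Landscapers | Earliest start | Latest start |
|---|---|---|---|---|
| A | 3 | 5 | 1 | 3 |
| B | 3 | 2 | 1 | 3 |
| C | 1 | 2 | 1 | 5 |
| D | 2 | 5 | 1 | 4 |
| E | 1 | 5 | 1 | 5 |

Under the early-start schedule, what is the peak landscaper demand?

19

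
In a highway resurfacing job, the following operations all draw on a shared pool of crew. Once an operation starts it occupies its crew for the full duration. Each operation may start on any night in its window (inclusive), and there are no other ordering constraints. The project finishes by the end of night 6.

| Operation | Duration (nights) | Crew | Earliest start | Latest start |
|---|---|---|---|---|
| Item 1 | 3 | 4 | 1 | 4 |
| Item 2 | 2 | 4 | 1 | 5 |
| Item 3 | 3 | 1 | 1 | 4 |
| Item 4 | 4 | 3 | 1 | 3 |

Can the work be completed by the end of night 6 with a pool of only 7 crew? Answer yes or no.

Schedule Item 1@1, Item 2@5, Item 3@4, Item 4@1: n1:7  n2:7  n3:7  n4:4  n5:5  n6:5 — peak 7 ≤ 7.

yes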